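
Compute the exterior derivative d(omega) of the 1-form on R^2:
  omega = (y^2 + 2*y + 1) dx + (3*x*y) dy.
d(omega) = (y - 2) dx ∧ dy

For a 1-form omega = sum_i f_i dx_i, the exterior derivative is
  d(omega) = sum_{i < j} (∂f_j/∂x_i - ∂f_i/∂x_j) dx_i ∧ dx_j.
  coefficient of dx ∧ dy: ∂f_2/∂x - ∂f_1/∂y = ∂(3*x*y)/∂x - ∂(y^2 + 2*y + 1)/∂y = y - 2
Assembling: d(omega) = (y - 2) dx ∧ dy.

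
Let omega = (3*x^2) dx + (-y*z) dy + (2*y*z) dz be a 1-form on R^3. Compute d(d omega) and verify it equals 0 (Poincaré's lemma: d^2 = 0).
d(d omega) = 0

Step 1: d omega = sum_{i<j} (∂f_j/∂x_i - ∂f_i/∂x_j) dx_i ∧ dx_j:
  coeff of dx ∧ dy: 0
  coeff of dx ∧ dz: 0
  coeff of dy ∧ dz: y + 2*z
Step 2: Apply d again to each 2-form coefficient. The only possible 3-form in R^3 is dx ∧ dy ∧ dz, with coefficient
  ∂(coeff of dy∧dz)/∂x - ∂(coeff of dx∧dz)/∂y + ∂(coeff of dx∧dy)/∂z
  = ∂/∂x (y + 2*z) - ∂/∂y (0) + ∂/∂z (0).
Each of these terms simplifies to sums of mixed partials that cancel in pairs. The result is 0 (by equality of mixed partials for smooth functions — Schwarz / Clairaut).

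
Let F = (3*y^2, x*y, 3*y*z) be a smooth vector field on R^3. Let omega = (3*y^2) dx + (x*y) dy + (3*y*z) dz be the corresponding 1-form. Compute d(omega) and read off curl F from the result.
d(omega) = (3*z) dy ∧ dz + (0) dz ∧ dx + (-5*y) dx ∧ dy; curl F = (3*z, 0, -5*y)

d omega = sum_{i<j} (∂f_j/∂x_i - ∂f_i/∂x_j) dx_i ∧ dx_j. Under the identification (dy ∧ dz, dz ∧ dx, dx ∧ dy) ↔ (e_x, e_y, e_z), the coefficients are exactly the components of curl F. Compute:
  ∂R/∂y - ∂Q/∂z = (3*z) - (0) = 3*z
  ∂P/∂z - ∂R/∂x = (0) - (0) = 0
  ∂Q/∂x - ∂P/∂y = (y) - (6*y) = -5*y.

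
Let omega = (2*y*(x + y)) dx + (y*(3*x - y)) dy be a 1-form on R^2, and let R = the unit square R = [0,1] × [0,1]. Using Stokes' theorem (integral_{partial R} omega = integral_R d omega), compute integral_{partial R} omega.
integral_(partial R) omega = -3/2

Stokes: integral_partial_R omega = integral_R d omega with d omega = (∂Q/∂x - ∂P/∂y) dx ∧ dy.
  ∂Q/∂x = 3*y
  ∂P/∂y = 2*x + 4*y
  integrand = ∂Q/∂x - ∂P/∂y = -2*x - y.
Integrating over R: integral_0^1 integral_0^1 (-2*x - y) dx dy = -3/2.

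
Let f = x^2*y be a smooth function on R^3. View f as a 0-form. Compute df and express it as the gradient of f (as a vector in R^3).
df = (2*x*y) dx + (x^2) dy + (0) dz; grad f = (2*x*y, x^2, 0)

For a 0-form f, d f = (∂f/∂x) dx + (∂f/∂y) dy + (∂f/∂z) dz. The components of the vector representation are exactly the entries of grad f in Cartesian coordinates:
  ∂f/∂x = 2*x*y
  ∂f/∂y = x^2
  ∂f/∂z = 0.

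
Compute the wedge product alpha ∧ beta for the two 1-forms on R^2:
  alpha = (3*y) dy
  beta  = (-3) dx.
alpha ∧ beta = (9*y) dx ∧ dy

Distribute the wedge, using dx_i ∧ dx_j = -dx_j ∧ dx_i and dx_i ∧ dx_i = 0. For each pair (i, j) with i < j, the coefficient of dx_i ∧ dx_j in alpha ∧ beta is (alpha_i * beta_j - alpha_j * beta_i). Collecting: alpha ∧ beta = (9*y) dx ∧ dy.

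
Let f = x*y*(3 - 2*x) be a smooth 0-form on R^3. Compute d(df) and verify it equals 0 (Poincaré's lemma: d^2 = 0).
d(df) = 0

Step 1: df = sum_i (∂f/∂x_i) dx_i = (y*(3 - 4*x)) dx + (x*(3 - 2*x)) dy + (0) dz.
Step 2: Apply d again. Using the 1-form formula, the coefficient of dx ∧ dy in d(df) is ∂^2 f/∂x ∂y - ∂^2 f/∂y ∂x = (3 - 4*x) - (3 - 4*x) = 0 (equality of mixed partials for smooth f).
Similarly for dx ∧ dz and dy ∧ dz — all coefficients vanish. So d(df) = 0.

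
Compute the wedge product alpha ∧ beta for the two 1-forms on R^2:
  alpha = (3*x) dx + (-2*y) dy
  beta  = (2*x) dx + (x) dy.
alpha ∧ beta = (x*(3*x + 4*y)) dx ∧ dy

Distribute the wedge, using dx_i ∧ dx_j = -dx_j ∧ dx_i and dx_i ∧ dx_i = 0. For each pair (i, j) with i < j, the coefficient of dx_i ∧ dx_j in alpha ∧ beta is (alpha_i * beta_j - alpha_j * beta_i). Collecting: alpha ∧ beta = (x*(3*x + 4*y)) dx ∧ dy.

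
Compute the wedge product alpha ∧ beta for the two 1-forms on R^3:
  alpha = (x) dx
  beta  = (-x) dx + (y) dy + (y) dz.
alpha ∧ beta = (x*y) dx ∧ dy + (x*y) dx ∧ dz

Distribute the wedge, using dx_i ∧ dx_j = -dx_j ∧ dx_i and dx_i ∧ dx_i = 0. For each pair (i, j) with i < j, the coefficient of dx_i ∧ dx_j in alpha ∧ beta is (alpha_i * beta_j - alpha_j * beta_i). Collecting: alpha ∧ beta = (x*y) dx ∧ dy + (x*y) dx ∧ dz.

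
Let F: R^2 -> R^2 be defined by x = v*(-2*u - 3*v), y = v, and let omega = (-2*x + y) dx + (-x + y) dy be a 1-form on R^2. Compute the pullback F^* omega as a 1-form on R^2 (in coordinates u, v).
F^* omega = (v^2*(-8*u - 12*v - 2)) du + (v*(-8*u^2 - 36*u*v - 36*v^2 - 3*v + 1)) dv

Using F^*(f dg) = (f ∘ F) d(g ∘ F), substitute each coordinate x_i by F_i(u, v) in f_i, and replace dx_i by d F_i = (∂F_i/∂u) du + (∂F_i/∂v) dv.
  For the x component: f_1(F) = v*(4*u + 6*v + 1); d F_1 = (-2*v) du + (-2*u - 6*v) dv
  For the y component: f_2(F) = v*(2*u + 3*v + 1); d F_2 = (0) du + (1) dv
Combining and collecting du, dv coefficients:
  coeff of du: v^2*(-8*u - 12*v - 2)
  coeff of dv: v*(-8*u^2 - 36*u*v - 36*v^2 - 3*v + 1)
F^* omega = (v^2*(-8*u - 12*v - 2)) du + (v*(-8*u^2 - 36*u*v - 36*v^2 - 3*v + 1)) dv.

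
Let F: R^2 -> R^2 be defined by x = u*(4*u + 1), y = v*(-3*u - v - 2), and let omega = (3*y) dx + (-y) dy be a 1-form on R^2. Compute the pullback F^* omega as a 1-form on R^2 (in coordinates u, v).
F^* omega = (3*v*(-24*u^2 - 11*u*v - 19*u - v^2 - 3*v - 2)) du + (v*(-9*u^2 - 9*u*v - 12*u - 2*v^2 - 6*v - 4)) dv

Using F^*(f dg) = (f ∘ F) d(g ∘ F), substitute each coordinate x_i by F_i(u, v) in f_i, and replace dx_i by d F_i = (∂F_i/∂u) du + (∂F_i/∂v) dv.
  For the x component: f_1(F) = 3*v*(-3*u - v - 2); d F_1 = (8*u + 1) du + (0) dv
  For the y component: f_2(F) = v*(3*u + v + 2); d F_2 = (-3*v) du + (-3*u - 2*v - 2) dv
Combining and collecting du, dv coefficients:
  coeff of du: 3*v*(-24*u^2 - 11*u*v - 19*u - v^2 - 3*v - 2)
  coeff of dv: v*(-9*u^2 - 9*u*v - 12*u - 2*v^2 - 6*v - 4)
F^* omega = (3*v*(-24*u^2 - 11*u*v - 19*u - v^2 - 3*v - 2)) du + (v*(-9*u^2 - 9*u*v - 12*u - 2*v^2 - 6*v - 4)) dv.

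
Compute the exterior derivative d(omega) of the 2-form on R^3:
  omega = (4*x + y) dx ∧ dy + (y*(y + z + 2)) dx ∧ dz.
d(omega) = (-2*y - z - 2) dx ∧ dy ∧ dz

For a 2-form omega = sum_{i<j} g_{ij} dx_i ∧ dx_j, the exterior derivative is
  d(omega) = sum_{i<j} d(g_{ij}) ∧ dx_i ∧ dx_j = sum_{i<j, k} (∂g_{ij}/∂x_k) dx_k ∧ dx_i ∧ dx_j.
Expand each term, using dx_k ∧ dx_i ∧ dx_j = sgn(permutation) dx_{(a)} ∧ dx_{(b)} ∧ dx_{(c)} with (a < b < c) sorted:
  d(y*(y + z + 2)) includes (∂/∂y)(y*(y + z + 2)) dy = (2*y + z + 2) dy, which multiplied by dx ∧ dz gives (-2*y - z - 2) dx ∧ dy ∧ dz
Collecting like 3-forms: d(omega) = (-2*y - z - 2) dx ∧ dy ∧ dz.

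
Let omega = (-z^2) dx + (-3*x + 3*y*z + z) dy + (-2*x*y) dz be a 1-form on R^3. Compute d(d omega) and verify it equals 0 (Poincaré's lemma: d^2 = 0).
d(d omega) = 0

Step 1: d omega = sum_{i<j} (∂f_j/∂x_i - ∂f_i/∂x_j) dx_i ∧ dx_j:
  coeff of dx ∧ dy: -3
  coeff of dx ∧ dz: -2*y + 2*z
  coeff of dy ∧ dz: -2*x - 3*y - 1
Step 2: Apply d again to each 2-form coefficient. The only possible 3-form in R^3 is dx ∧ dy ∧ dz, with coefficient
  ∂(coeff of dy∧dz)/∂x - ∂(coeff of dx∧dz)/∂y + ∂(coeff of dx∧dy)/∂z
  = ∂/∂x (-2*x - 3*y - 1) - ∂/∂y (-2*y + 2*z) + ∂/∂z (-3).
Each of these terms simplifies to sums of mixed partials that cancel in pairs. The result is 0 (by equality of mixed partials for smooth functions — Schwarz / Clairaut).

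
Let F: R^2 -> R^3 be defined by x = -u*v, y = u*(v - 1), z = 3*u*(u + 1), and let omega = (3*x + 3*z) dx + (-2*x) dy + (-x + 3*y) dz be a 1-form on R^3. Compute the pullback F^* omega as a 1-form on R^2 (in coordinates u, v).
F^* omega = (u*(15*u*v - 18*u + 5*v^2 + v - 9)) du + (u^2*(-9*u + 5*v - 9)) dv

Using F^*(f dg) = (f ∘ F) d(g ∘ F), substitute each coordinate x_i by F_i(u, v) in f_i, and replace dx_i by d F_i = (∂F_i/∂u) du + (∂F_i/∂v) dv.
  For the x component: f_1(F) = 3*u*(3*u - v + 3); d F_1 = (-v) du + (-u) dv
  For the y component: f_2(F) = 2*u*v; d F_2 = (v - 1) du + (u) dv
  For the z component: f_3(F) = u*(4*v - 3); d F_3 = (6*u + 3) du + (0) dv
Combining and collecting du, dv coefficients:
  coeff of du: u*(15*u*v - 18*u + 5*v^2 + v - 9)
  coeff of dv: u^2*(-9*u + 5*v - 9)
F^* omega = (u*(15*u*v - 18*u + 5*v^2 + v - 9)) du + (u^2*(-9*u + 5*v - 9)) dv.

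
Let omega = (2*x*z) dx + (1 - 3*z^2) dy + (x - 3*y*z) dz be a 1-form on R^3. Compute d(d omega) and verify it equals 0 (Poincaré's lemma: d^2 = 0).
d(d omega) = 0

Step 1: d omega = sum_{i<j} (∂f_j/∂x_i - ∂f_i/∂x_j) dx_i ∧ dx_j:
  coeff of dx ∧ dy: 0
  coeff of dx ∧ dz: 1 - 2*x
  coeff of dy ∧ dz: 3*z
Step 2: Apply d again to each 2-form coefficient. The only possible 3-form in R^3 is dx ∧ dy ∧ dz, with coefficient
  ∂(coeff of dy∧dz)/∂x - ∂(coeff of dx∧dz)/∂y + ∂(coeff of dx∧dy)/∂z
  = ∂/∂x (3*z) - ∂/∂y (1 - 2*x) + ∂/∂z (0).
Each of these terms simplifies to sums of mixed partials that cancel in pairs. The result is 0 (by equality of mixed partials for smooth functions — Schwarz / Clairaut).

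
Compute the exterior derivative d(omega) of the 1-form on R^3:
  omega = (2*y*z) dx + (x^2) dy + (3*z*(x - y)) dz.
d(omega) = (2*x - 2*z) dx ∧ dy + (-2*y + 3*z) dx ∧ dz + (-3*z) dy ∧ dz

For a 1-form omega = sum_i f_i dx_i, the exterior derivative is
  d(omega) = sum_{i < j} (∂f_j/∂x_i - ∂f_i/∂x_j) dx_i ∧ dx_j.
  coefficient of dx ∧ dy: ∂f_2/∂x - ∂f_1/∂y = ∂(x^2)/∂x - ∂(2*y*z)/∂y = 2*x - 2*z
  coefficient of dx ∧ dz: ∂f_3/∂x - ∂f_1/∂z = ∂(3*z*(x - y))/∂x - ∂(2*y*z)/∂z = -2*y + 3*z
  coefficient of dy ∧ dz: ∂f_3/∂y - ∂f_2/∂z = ∂(3*z*(x - y))/∂y - ∂(x^2)/∂z = -3*z
Assembling: d(omega) = (2*x - 2*z) dx ∧ dy + (-2*y + 3*z) dx ∧ dz + (-3*z) dy ∧ dz.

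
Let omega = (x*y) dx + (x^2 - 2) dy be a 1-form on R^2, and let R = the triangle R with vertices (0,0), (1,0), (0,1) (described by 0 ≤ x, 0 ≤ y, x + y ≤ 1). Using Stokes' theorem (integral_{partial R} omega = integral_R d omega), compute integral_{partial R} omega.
integral_(partial R) omega = 1/6

Stokes: integral_partial_R omega = integral_R d omega with d omega = (∂Q/∂x - ∂P/∂y) dx ∧ dy.
  ∂Q/∂x = 2*x
  ∂P/∂y = x
  integrand = ∂Q/∂x - ∂P/∂y = x.
Integrating over R: integral_0^1 integral_0^{1-x} (x) dy dx = 1/6.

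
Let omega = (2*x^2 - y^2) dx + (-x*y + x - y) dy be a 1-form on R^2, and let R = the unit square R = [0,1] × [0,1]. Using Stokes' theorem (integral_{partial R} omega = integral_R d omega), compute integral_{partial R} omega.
integral_(partial R) omega = 3/2

Stokes: integral_partial_R omega = integral_R d omega with d omega = (∂Q/∂x - ∂P/∂y) dx ∧ dy.
  ∂Q/∂x = 1 - y
  ∂P/∂y = -2*y
  integrand = ∂Q/∂x - ∂P/∂y = y + 1.
Integrating over R: integral_0^1 integral_0^1 (y + 1) dx dy = 3/2.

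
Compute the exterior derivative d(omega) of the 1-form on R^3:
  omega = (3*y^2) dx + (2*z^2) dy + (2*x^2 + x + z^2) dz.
d(omega) = (-6*y) dx ∧ dy + (4*x + 1) dx ∧ dz + (-4*z) dy ∧ dz

For a 1-form omega = sum_i f_i dx_i, the exterior derivative is
  d(omega) = sum_{i < j} (∂f_j/∂x_i - ∂f_i/∂x_j) dx_i ∧ dx_j.
  coefficient of dx ∧ dy: ∂f_2/∂x - ∂f_1/∂y = ∂(2*z^2)/∂x - ∂(3*y^2)/∂y = -6*y
  coefficient of dx ∧ dz: ∂f_3/∂x - ∂f_1/∂z = ∂(2*x^2 + x + z^2)/∂x - ∂(3*y^2)/∂z = 4*x + 1
  coefficient of dy ∧ dz: ∂f_3/∂y - ∂f_2/∂z = ∂(2*x^2 + x + z^2)/∂y - ∂(2*z^2)/∂z = -4*z
Assembling: d(omega) = (-6*y) dx ∧ dy + (4*x + 1) dx ∧ dz + (-4*z) dy ∧ dz.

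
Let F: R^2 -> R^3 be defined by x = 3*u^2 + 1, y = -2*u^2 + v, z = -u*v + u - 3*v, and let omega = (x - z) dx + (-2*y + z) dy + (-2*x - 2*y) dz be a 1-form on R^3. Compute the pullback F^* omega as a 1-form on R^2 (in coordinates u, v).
F^* omega = (2*u^3 + 12*u^2*v - 12*u^2 + 38*u*v + 6*u + 2*v^2 - 2) du + (2*u^3 + 10*u^2 + u*v + 3*u + v + 6) dv

Using F^*(f dg) = (f ∘ F) d(g ∘ F), substitute each coordinate x_i by F_i(u, v) in f_i, and replace dx_i by d F_i = (∂F_i/∂u) du + (∂F_i/∂v) dv.
  For the x component: f_1(F) = 3*u^2 + u*v - u + 3*v + 1; d F_1 = (6*u) du + (0) dv
  For the y component: f_2(F) = 4*u^2 - u*v + u - 5*v; d F_2 = (-4*u) du + (1) dv
  For the z component: f_3(F) = -2*u^2 - 2*v - 2; d F_3 = (1 - v) du + (-u - 3) dv
Combining and collecting du, dv coefficients:
  coeff of du: 2*u^3 + 12*u^2*v - 12*u^2 + 38*u*v + 6*u + 2*v^2 - 2
  coeff of dv: 2*u^3 + 10*u^2 + u*v + 3*u + v + 6
F^* omega = (2*u^3 + 12*u^2*v - 12*u^2 + 38*u*v + 6*u + 2*v^2 - 2) du + (2*u^3 + 10*u^2 + u*v + 3*u + v + 6) dv.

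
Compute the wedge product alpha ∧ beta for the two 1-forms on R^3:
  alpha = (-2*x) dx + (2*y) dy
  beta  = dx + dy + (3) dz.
alpha ∧ beta = (-2*x - 2*y) dx ∧ dy + (-6*x) dx ∧ dz + (6*y) dy ∧ dz

Distribute the wedge, using dx_i ∧ dx_j = -dx_j ∧ dx_i and dx_i ∧ dx_i = 0. For each pair (i, j) with i < j, the coefficient of dx_i ∧ dx_j in alpha ∧ beta is (alpha_i * beta_j - alpha_j * beta_i). Collecting: alpha ∧ beta = (-2*x - 2*y) dx ∧ dy + (-6*x) dx ∧ dz + (6*y) dy ∧ dz.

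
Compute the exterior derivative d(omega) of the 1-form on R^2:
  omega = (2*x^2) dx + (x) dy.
d(omega) = (1) dx ∧ dy

For a 1-form omega = sum_i f_i dx_i, the exterior derivative is
  d(omega) = sum_{i < j} (∂f_j/∂x_i - ∂f_i/∂x_j) dx_i ∧ dx_j.
  coefficient of dx ∧ dy: ∂f_2/∂x - ∂f_1/∂y = ∂(x)/∂x - ∂(2*x^2)/∂y = 1
Assembling: d(omega) = (1) dx ∧ dy.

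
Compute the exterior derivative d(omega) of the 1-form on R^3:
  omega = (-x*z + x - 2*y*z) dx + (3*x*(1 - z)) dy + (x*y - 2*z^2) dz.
d(omega) = (3 - z) dx ∧ dy + (x + 3*y) dx ∧ dz + (4*x) dy ∧ dz

For a 1-form omega = sum_i f_i dx_i, the exterior derivative is
  d(omega) = sum_{i < j} (∂f_j/∂x_i - ∂f_i/∂x_j) dx_i ∧ dx_j.
  coefficient of dx ∧ dy: ∂f_2/∂x - ∂f_1/∂y = ∂(3*x*(1 - z))/∂x - ∂(-x*z + x - 2*y*z)/∂y = 3 - z
  coefficient of dx ∧ dz: ∂f_3/∂x - ∂f_1/∂z = ∂(x*y - 2*z^2)/∂x - ∂(-x*z + x - 2*y*z)/∂z = x + 3*y
  coefficient of dy ∧ dz: ∂f_3/∂y - ∂f_2/∂z = ∂(x*y - 2*z^2)/∂y - ∂(3*x*(1 - z))/∂z = 4*x
Assembling: d(omega) = (3 - z) dx ∧ dy + (x + 3*y) dx ∧ dz + (4*x) dy ∧ dz.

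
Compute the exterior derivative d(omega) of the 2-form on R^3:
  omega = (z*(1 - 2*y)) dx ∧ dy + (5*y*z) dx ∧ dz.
d(omega) = (-2*y - 5*z + 1) dx ∧ dy ∧ dz

For a 2-form omega = sum_{i<j} g_{ij} dx_i ∧ dx_j, the exterior derivative is
  d(omega) = sum_{i<j} d(g_{ij}) ∧ dx_i ∧ dx_j = sum_{i<j, k} (∂g_{ij}/∂x_k) dx_k ∧ dx_i ∧ dx_j.
Expand each term, using dx_k ∧ dx_i ∧ dx_j = sgn(permutation) dx_{(a)} ∧ dx_{(b)} ∧ dx_{(c)} with (a < b < c) sorted:
  d(z*(1 - 2*y)) includes (∂/∂z)(z*(1 - 2*y)) dz = (1 - 2*y) dz, which multiplied by dx ∧ dy gives (1 - 2*y) dx ∧ dy ∧ dz
  d(5*y*z) includes (∂/∂y)(5*y*z) dy = (5*z) dy, which multiplied by dx ∧ dz gives (-5*z) dx ∧ dy ∧ dz
Collecting like 3-forms: d(omega) = (-2*y - 5*z + 1) dx ∧ dy ∧ dz.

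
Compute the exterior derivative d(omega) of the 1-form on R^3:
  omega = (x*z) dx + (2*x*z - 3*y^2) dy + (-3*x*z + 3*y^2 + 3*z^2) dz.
d(omega) = (2*z) dx ∧ dy + (-x - 3*z) dx ∧ dz + (-2*x + 6*y) dy ∧ dz

For a 1-form omega = sum_i f_i dx_i, the exterior derivative is
  d(omega) = sum_{i < j} (∂f_j/∂x_i - ∂f_i/∂x_j) dx_i ∧ dx_j.
  coefficient of dx ∧ dy: ∂f_2/∂x - ∂f_1/∂y = ∂(2*x*z - 3*y^2)/∂x - ∂(x*z)/∂y = 2*z
  coefficient of dx ∧ dz: ∂f_3/∂x - ∂f_1/∂z = ∂(-3*x*z + 3*y^2 + 3*z^2)/∂x - ∂(x*z)/∂z = -x - 3*z
  coefficient of dy ∧ dz: ∂f_3/∂y - ∂f_2/∂z = ∂(-3*x*z + 3*y^2 + 3*z^2)/∂y - ∂(2*x*z - 3*y^2)/∂z = -2*x + 6*y
Assembling: d(omega) = (2*z) dx ∧ dy + (-x - 3*z) dx ∧ dz + (-2*x + 6*y) dy ∧ dz.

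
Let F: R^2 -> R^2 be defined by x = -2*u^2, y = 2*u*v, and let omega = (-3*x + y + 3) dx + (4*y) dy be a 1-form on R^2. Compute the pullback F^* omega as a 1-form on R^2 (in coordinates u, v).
F^* omega = (4*u*(-6*u^2 - 2*u*v + 4*v^2 - 3)) du + (16*u^2*v) dv

Using F^*(f dg) = (f ∘ F) d(g ∘ F), substitute each coordinate x_i by F_i(u, v) in f_i, and replace dx_i by d F_i = (∂F_i/∂u) du + (∂F_i/∂v) dv.
  For the x component: f_1(F) = 6*u^2 + 2*u*v + 3; d F_1 = (-4*u) du + (0) dv
  For the y component: f_2(F) = 8*u*v; d F_2 = (2*v) du + (2*u) dv
Combining and collecting du, dv coefficients:
  coeff of du: 4*u*(-6*u^2 - 2*u*v + 4*v^2 - 3)
  coeff of dv: 16*u^2*v
F^* omega = (4*u*(-6*u^2 - 2*u*v + 4*v^2 - 3)) du + (16*u^2*v) dv.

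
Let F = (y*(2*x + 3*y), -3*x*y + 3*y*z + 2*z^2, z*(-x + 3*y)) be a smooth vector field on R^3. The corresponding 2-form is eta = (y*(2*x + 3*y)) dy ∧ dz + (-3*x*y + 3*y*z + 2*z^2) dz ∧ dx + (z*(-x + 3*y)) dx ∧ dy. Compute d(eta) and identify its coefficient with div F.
d(eta) = (-4*x + 5*y + 3*z) dx ∧ dy ∧ dz; div F = -4*x + 5*y + 3*z

For a 2-form in R^3 of the form above, applying d gives a 3-form with coefficient ∂P/∂x + ∂Q/∂y + ∂R/∂z:
  ∂P/∂x = 2*y
  ∂Q/∂y = -3*x + 3*z
  ∂R/∂z = -x + 3*y
Sum = -4*x + 5*y + 3*z, which is exactly div F.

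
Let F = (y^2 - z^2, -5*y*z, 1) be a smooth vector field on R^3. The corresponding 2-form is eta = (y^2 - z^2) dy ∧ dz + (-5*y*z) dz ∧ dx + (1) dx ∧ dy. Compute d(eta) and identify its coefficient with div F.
d(eta) = (-5*z) dx ∧ dy ∧ dz; div F = -5*z

For a 2-form in R^3 of the form above, applying d gives a 3-form with coefficient ∂P/∂x + ∂Q/∂y + ∂R/∂z:
  ∂P/∂x = 0
  ∂Q/∂y = -5*z
  ∂R/∂z = 0
Sum = -5*z, which is exactly div F.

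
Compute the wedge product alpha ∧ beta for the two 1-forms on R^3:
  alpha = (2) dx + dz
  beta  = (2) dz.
alpha ∧ beta = (4) dx ∧ dz

Distribute the wedge, using dx_i ∧ dx_j = -dx_j ∧ dx_i and dx_i ∧ dx_i = 0. For each pair (i, j) with i < j, the coefficient of dx_i ∧ dx_j in alpha ∧ beta is (alpha_i * beta_j - alpha_j * beta_i). Collecting: alpha ∧ beta = (4) dx ∧ dz.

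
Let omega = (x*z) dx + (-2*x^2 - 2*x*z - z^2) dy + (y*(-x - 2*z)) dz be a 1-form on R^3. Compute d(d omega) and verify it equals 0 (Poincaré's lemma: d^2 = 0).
d(d omega) = 0

Step 1: d omega = sum_{i<j} (∂f_j/∂x_i - ∂f_i/∂x_j) dx_i ∧ dx_j:
  coeff of dx ∧ dy: -4*x - 2*z
  coeff of dx ∧ dz: -x - y
  coeff of dy ∧ dz: x
Step 2: Apply d again to each 2-form coefficient. The only possible 3-form in R^3 is dx ∧ dy ∧ dz, with coefficient
  ∂(coeff of dy∧dz)/∂x - ∂(coeff of dx∧dz)/∂y + ∂(coeff of dx∧dy)/∂z
  = ∂/∂x (x) - ∂/∂y (-x - y) + ∂/∂z (-4*x - 2*z).
Each of these terms simplifies to sums of mixed partials that cancel in pairs. The result is 0 (by equality of mixed partials for smooth functions — Schwarz / Clairaut).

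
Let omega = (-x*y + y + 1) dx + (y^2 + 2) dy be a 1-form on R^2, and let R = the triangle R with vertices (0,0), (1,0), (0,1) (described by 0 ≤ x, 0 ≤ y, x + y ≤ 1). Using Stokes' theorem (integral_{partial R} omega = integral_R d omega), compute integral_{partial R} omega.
integral_(partial R) omega = -1/3

Stokes: integral_partial_R omega = integral_R d omega with d omega = (∂Q/∂x - ∂P/∂y) dx ∧ dy.
  ∂Q/∂x = 0
  ∂P/∂y = 1 - x
  integrand = ∂Q/∂x - ∂P/∂y = x - 1.
Integrating over R: integral_0^1 integral_0^{1-x} (x - 1) dy dx = -1/3.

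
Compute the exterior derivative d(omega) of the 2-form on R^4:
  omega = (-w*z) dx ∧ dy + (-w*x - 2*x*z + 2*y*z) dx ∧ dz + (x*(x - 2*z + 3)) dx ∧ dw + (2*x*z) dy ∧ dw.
d(omega) = (-w - 2*z) dx ∧ dy ∧ dz + (z) dx ∧ dy ∧ dw + (x) dx ∧ dz ∧ dw + (-2*x) dy ∧ dz ∧ dw

For a 2-form omega = sum_{i<j} g_{ij} dx_i ∧ dx_j, the exterior derivative is
  d(omega) = sum_{i<j} d(g_{ij}) ∧ dx_i ∧ dx_j = sum_{i<j, k} (∂g_{ij}/∂x_k) dx_k ∧ dx_i ∧ dx_j.
Expand each term, using dx_k ∧ dx_i ∧ dx_j = sgn(permutation) dx_{(a)} ∧ dx_{(b)} ∧ dx_{(c)} with (a < b < c) sorted:
  d(-w*z) includes (∂/∂z)(-w*z) dz = (-w) dz, which multiplied by dx ∧ dy gives (-w) dx ∧ dy ∧ dz
  d(-w*z) includes (∂/∂w)(-w*z) dw = (-z) dw, which multiplied by dx ∧ dy gives (-z) dx ∧ dy ∧ dw
  d(-w*x - 2*x*z + 2*y*z) includes (∂/∂y)(-w*x - 2*x*z + 2*y*z) dy = (2*z) dy, which multiplied by dx ∧ dz gives (-2*z) dx ∧ dy ∧ dz
  d(-w*x - 2*x*z + 2*y*z) includes (∂/∂w)(-w*x - 2*x*z + 2*y*z) dw = (-x) dw, which multiplied by dx ∧ dz gives (-x) dx ∧ dz ∧ dw
  d(x*(x - 2*z + 3)) includes (∂/∂z)(x*(x - 2*z + 3)) dz = (-2*x) dz, which multiplied by dx ∧ dw gives (2*x) dx ∧ dz ∧ dw
  d(2*x*z) includes (∂/∂x)(2*x*z) dx = (2*z) dx, which multiplied by dy ∧ dw gives (2*z) dx ∧ dy ∧ dw
  d(2*x*z) includes (∂/∂z)(2*x*z) dz = (2*x) dz, which multiplied by dy ∧ dw gives (-2*x) dy ∧ dz ∧ dw
Collecting like 3-forms: d(omega) = (-w - 2*z) dx ∧ dy ∧ dz + (z) dx ∧ dy ∧ dw + (x) dx ∧ dz ∧ dw + (-2*x) dy ∧ dz ∧ dw.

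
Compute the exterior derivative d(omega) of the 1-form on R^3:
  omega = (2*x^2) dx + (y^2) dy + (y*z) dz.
d(omega) = (z) dy ∧ dz

For a 1-form omega = sum_i f_i dx_i, the exterior derivative is
  d(omega) = sum_{i < j} (∂f_j/∂x_i - ∂f_i/∂x_j) dx_i ∧ dx_j.
  coefficient of dy ∧ dz: ∂f_3/∂y - ∂f_2/∂z = ∂(y*z)/∂y - ∂(y^2)/∂z = z
Assembling: d(omega) = (z) dy ∧ dz.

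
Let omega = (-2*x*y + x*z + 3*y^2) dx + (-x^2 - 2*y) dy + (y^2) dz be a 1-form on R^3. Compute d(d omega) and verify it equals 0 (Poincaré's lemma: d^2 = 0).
d(d omega) = 0

Step 1: d omega = sum_{i<j} (∂f_j/∂x_i - ∂f_i/∂x_j) dx_i ∧ dx_j:
  coeff of dx ∧ dy: -6*y
  coeff of dx ∧ dz: -x
  coeff of dy ∧ dz: 2*y
Step 2: Apply d again to each 2-form coefficient. The only possible 3-form in R^3 is dx ∧ dy ∧ dz, with coefficient
  ∂(coeff of dy∧dz)/∂x - ∂(coeff of dx∧dz)/∂y + ∂(coeff of dx∧dy)/∂z
  = ∂/∂x (2*y) - ∂/∂y (-x) + ∂/∂z (-6*y).
Each of these terms simplifies to sums of mixed partials that cancel in pairs. The result is 0 (by equality of mixed partials for smooth functions — Schwarz / Clairaut).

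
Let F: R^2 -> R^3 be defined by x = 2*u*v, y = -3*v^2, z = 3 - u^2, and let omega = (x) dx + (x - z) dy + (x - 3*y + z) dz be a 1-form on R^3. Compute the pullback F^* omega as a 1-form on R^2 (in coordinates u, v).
F^* omega = (2*u*(u^2 - 2*u*v - 7*v^2 - 3)) du + (2*v*(-u^2 - 6*u*v + 9)) dv

Using F^*(f dg) = (f ∘ F) d(g ∘ F), substitute each coordinate x_i by F_i(u, v) in f_i, and replace dx_i by d F_i = (∂F_i/∂u) du + (∂F_i/∂v) dv.
  For the x component: f_1(F) = 2*u*v; d F_1 = (2*v) du + (2*u) dv
  For the y component: f_2(F) = u^2 + 2*u*v - 3; d F_2 = (0) du + (-6*v) dv
  For the z component: f_3(F) = -u^2 + 2*u*v + 9*v^2 + 3; d F_3 = (-2*u) du + (0) dv
Combining and collecting du, dv coefficients:
  coeff of du: 2*u*(u^2 - 2*u*v - 7*v^2 - 3)
  coeff of dv: 2*v*(-u^2 - 6*u*v + 9)
F^* omega = (2*u*(u^2 - 2*u*v - 7*v^2 - 3)) du + (2*v*(-u^2 - 6*u*v + 9)) dv.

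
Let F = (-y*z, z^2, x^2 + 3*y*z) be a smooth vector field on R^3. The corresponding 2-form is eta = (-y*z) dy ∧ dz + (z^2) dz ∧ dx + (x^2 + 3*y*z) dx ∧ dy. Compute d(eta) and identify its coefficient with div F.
d(eta) = (3*y) dx ∧ dy ∧ dz; div F = 3*y

For a 2-form in R^3 of the form above, applying d gives a 3-form with coefficient ∂P/∂x + ∂Q/∂y + ∂R/∂z:
  ∂P/∂x = 0
  ∂Q/∂y = 0
  ∂R/∂z = 3*y
Sum = 3*y, which is exactly div F.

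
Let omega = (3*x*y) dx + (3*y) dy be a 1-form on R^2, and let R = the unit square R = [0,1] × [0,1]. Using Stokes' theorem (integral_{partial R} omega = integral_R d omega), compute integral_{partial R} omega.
integral_(partial R) omega = -3/2

Stokes: integral_partial_R omega = integral_R d omega with d omega = (∂Q/∂x - ∂P/∂y) dx ∧ dy.
  ∂Q/∂x = 0
  ∂P/∂y = 3*x
  integrand = ∂Q/∂x - ∂P/∂y = -3*x.
Integrating over R: integral_0^1 integral_0^1 (-3*x) dx dy = -3/2.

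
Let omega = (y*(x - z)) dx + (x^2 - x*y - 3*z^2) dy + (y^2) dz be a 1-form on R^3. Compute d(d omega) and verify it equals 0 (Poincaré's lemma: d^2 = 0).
d(d omega) = 0

Step 1: d omega = sum_{i<j} (∂f_j/∂x_i - ∂f_i/∂x_j) dx_i ∧ dx_j:
  coeff of dx ∧ dy: x - y + z
  coeff of dx ∧ dz: y
  coeff of dy ∧ dz: 2*y + 6*z
Step 2: Apply d again to each 2-form coefficient. The only possible 3-form in R^3 is dx ∧ dy ∧ dz, with coefficient
  ∂(coeff of dy∧dz)/∂x - ∂(coeff of dx∧dz)/∂y + ∂(coeff of dx∧dy)/∂z
  = ∂/∂x (2*y + 6*z) - ∂/∂y (y) + ∂/∂z (x - y + z).
Each of these terms simplifies to sums of mixed partials that cancel in pairs. The result is 0 (by equality of mixed partials for smooth functions — Schwarz / Clairaut).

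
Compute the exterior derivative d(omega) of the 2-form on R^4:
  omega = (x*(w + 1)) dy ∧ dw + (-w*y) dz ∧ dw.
d(omega) = (w + 1) dx ∧ dy ∧ dw + (-w) dy ∧ dz ∧ dw

For a 2-form omega = sum_{i<j} g_{ij} dx_i ∧ dx_j, the exterior derivative is
  d(omega) = sum_{i<j} d(g_{ij}) ∧ dx_i ∧ dx_j = sum_{i<j, k} (∂g_{ij}/∂x_k) dx_k ∧ dx_i ∧ dx_j.
Expand each term, using dx_k ∧ dx_i ∧ dx_j = sgn(permutation) dx_{(a)} ∧ dx_{(b)} ∧ dx_{(c)} with (a < b < c) sorted:
  d(x*(w + 1)) includes (∂/∂x)(x*(w + 1)) dx = (w + 1) dx, which multiplied by dy ∧ dw gives (w + 1) dx ∧ dy ∧ dw
  d(-w*y) includes (∂/∂y)(-w*y) dy = (-w) dy, which multiplied by dz ∧ dw gives (-w) dy ∧ dz ∧ dw
Collecting like 3-forms: d(omega) = (w + 1) dx ∧ dy ∧ dw + (-w) dy ∧ dz ∧ dw.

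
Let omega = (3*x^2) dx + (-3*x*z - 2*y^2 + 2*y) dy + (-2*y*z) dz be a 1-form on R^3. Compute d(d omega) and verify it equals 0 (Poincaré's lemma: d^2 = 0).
d(d omega) = 0

Step 1: d omega = sum_{i<j} (∂f_j/∂x_i - ∂f_i/∂x_j) dx_i ∧ dx_j:
  coeff of dx ∧ dy: -3*z
  coeff of dx ∧ dz: 0
  coeff of dy ∧ dz: 3*x - 2*z
Step 2: Apply d again to each 2-form coefficient. The only possible 3-form in R^3 is dx ∧ dy ∧ dz, with coefficient
  ∂(coeff of dy∧dz)/∂x - ∂(coeff of dx∧dz)/∂y + ∂(coeff of dx∧dy)/∂z
  = ∂/∂x (3*x - 2*z) - ∂/∂y (0) + ∂/∂z (-3*z).
Each of these terms simplifies to sums of mixed partials that cancel in pairs. The result is 0 (by equality of mixed partials for smooth functions — Schwarz / Clairaut).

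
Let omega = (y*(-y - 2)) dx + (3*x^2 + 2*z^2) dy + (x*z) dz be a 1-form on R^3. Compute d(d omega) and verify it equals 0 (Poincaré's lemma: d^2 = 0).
d(d omega) = 0

Step 1: d omega = sum_{i<j} (∂f_j/∂x_i - ∂f_i/∂x_j) dx_i ∧ dx_j:
  coeff of dx ∧ dy: 6*x + 2*y + 2
  coeff of dx ∧ dz: z
  coeff of dy ∧ dz: -4*z
Step 2: Apply d again to each 2-form coefficient. The only possible 3-form in R^3 is dx ∧ dy ∧ dz, with coefficient
  ∂(coeff of dy∧dz)/∂x - ∂(coeff of dx∧dz)/∂y + ∂(coeff of dx∧dy)/∂z
  = ∂/∂x (-4*z) - ∂/∂y (z) + ∂/∂z (6*x + 2*y + 2).
Each of these terms simplifies to sums of mixed partials that cancel in pairs. The result is 0 (by equality of mixed partials for smooth functions — Schwarz / Clairaut).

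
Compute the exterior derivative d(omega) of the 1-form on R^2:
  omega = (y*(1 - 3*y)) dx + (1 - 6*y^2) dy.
d(omega) = (6*y - 1) dx ∧ dy

For a 1-form omega = sum_i f_i dx_i, the exterior derivative is
  d(omega) = sum_{i < j} (∂f_j/∂x_i - ∂f_i/∂x_j) dx_i ∧ dx_j.
  coefficient of dx ∧ dy: ∂f_2/∂x - ∂f_1/∂y = ∂(1 - 6*y^2)/∂x - ∂(y*(1 - 3*y))/∂y = 6*y - 1
Assembling: d(omega) = (6*y - 1) dx ∧ dy.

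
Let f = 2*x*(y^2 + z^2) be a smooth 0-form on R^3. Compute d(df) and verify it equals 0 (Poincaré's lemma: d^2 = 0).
d(df) = 0

Step 1: df = sum_i (∂f/∂x_i) dx_i = (2*y^2 + 2*z^2) dx + (4*x*y) dy + (4*x*z) dz.
Step 2: Apply d again. Using the 1-form formula, the coefficient of dx ∧ dy in d(df) is ∂^2 f/∂x ∂y - ∂^2 f/∂y ∂x = (4*y) - (4*y) = 0 (equality of mixed partials for smooth f).
Similarly for dx ∧ dz and dy ∧ dz — all coefficients vanish. So d(df) = 0.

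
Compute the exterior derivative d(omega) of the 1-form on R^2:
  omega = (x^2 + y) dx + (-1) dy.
d(omega) = (-1) dx ∧ dy

For a 1-form omega = sum_i f_i dx_i, the exterior derivative is
  d(omega) = sum_{i < j} (∂f_j/∂x_i - ∂f_i/∂x_j) dx_i ∧ dx_j.
  coefficient of dx ∧ dy: ∂f_2/∂x - ∂f_1/∂y = ∂(-1)/∂x - ∂(x^2 + y)/∂y = -1
Assembling: d(omega) = (-1) dx ∧ dy.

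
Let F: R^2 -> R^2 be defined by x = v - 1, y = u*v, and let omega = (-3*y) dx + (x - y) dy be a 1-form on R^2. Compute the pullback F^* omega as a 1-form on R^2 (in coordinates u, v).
F^* omega = (v*(-u*v + v - 1)) du + (u*(-u*v - 2*v - 1)) dv

Using F^*(f dg) = (f ∘ F) d(g ∘ F), substitute each coordinate x_i by F_i(u, v) in f_i, and replace dx_i by d F_i = (∂F_i/∂u) du + (∂F_i/∂v) dv.
  For the x component: f_1(F) = -3*u*v; d F_1 = (0) du + (1) dv
  For the y component: f_2(F) = -u*v + v - 1; d F_2 = (v) du + (u) dv
Combining and collecting du, dv coefficients:
  coeff of du: v*(-u*v + v - 1)
  coeff of dv: u*(-u*v - 2*v - 1)
F^* omega = (v*(-u*v + v - 1)) du + (u*(-u*v - 2*v - 1)) dv.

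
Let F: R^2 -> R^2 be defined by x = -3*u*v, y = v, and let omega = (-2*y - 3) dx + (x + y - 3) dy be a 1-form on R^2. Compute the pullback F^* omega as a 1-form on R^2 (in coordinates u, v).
F^* omega = (3*v*(2*v + 3)) du + (3*u*v + 9*u + v - 3) dv

Using F^*(f dg) = (f ∘ F) d(g ∘ F), substitute each coordinate x_i by F_i(u, v) in f_i, and replace dx_i by d F_i = (∂F_i/∂u) du + (∂F_i/∂v) dv.
  For the x component: f_1(F) = -2*v - 3; d F_1 = (-3*v) du + (-3*u) dv
  For the y component: f_2(F) = -3*u*v + v - 3; d F_2 = (0) du + (1) dv
Combining and collecting du, dv coefficients:
  coeff of du: 3*v*(2*v + 3)
  coeff of dv: 3*u*v + 9*u + v - 3
F^* omega = (3*v*(2*v + 3)) du + (3*u*v + 9*u + v - 3) dv.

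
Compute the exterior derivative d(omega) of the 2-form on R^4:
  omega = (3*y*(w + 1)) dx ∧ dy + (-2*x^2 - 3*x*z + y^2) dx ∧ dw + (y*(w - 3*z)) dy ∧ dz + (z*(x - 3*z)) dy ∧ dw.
d(omega) = (y + z) dx ∧ dy ∧ dw + (3*x) dx ∧ dz ∧ dw + (-x + y + 6*z) dy ∧ dz ∧ dw

For a 2-form omega = sum_{i<j} g_{ij} dx_i ∧ dx_j, the exterior derivative is
  d(omega) = sum_{i<j} d(g_{ij}) ∧ dx_i ∧ dx_j = sum_{i<j, k} (∂g_{ij}/∂x_k) dx_k ∧ dx_i ∧ dx_j.
Expand each term, using dx_k ∧ dx_i ∧ dx_j = sgn(permutation) dx_{(a)} ∧ dx_{(b)} ∧ dx_{(c)} with (a < b < c) sorted:
  d(3*y*(w + 1)) includes (∂/∂w)(3*y*(w + 1)) dw = (3*y) dw, which multiplied by dx ∧ dy gives (3*y) dx ∧ dy ∧ dw
  d(-2*x^2 - 3*x*z + y^2) includes (∂/∂y)(-2*x^2 - 3*x*z + y^2) dy = (2*y) dy, which multiplied by dx ∧ dw gives (-2*y) dx ∧ dy ∧ dw
  d(-2*x^2 - 3*x*z + y^2) includes (∂/∂z)(-2*x^2 - 3*x*z + y^2) dz = (-3*x) dz, which multiplied by dx ∧ dw gives (3*x) dx ∧ dz ∧ dw
  d(y*(w - 3*z)) includes (∂/∂w)(y*(w - 3*z)) dw = (y) dw, which multiplied by dy ∧ dz gives (y) dy ∧ dz ∧ dw
  d(z*(x - 3*z)) includes (∂/∂x)(z*(x - 3*z)) dx = (z) dx, which multiplied by dy ∧ dw gives (z) dx ∧ dy ∧ dw
  d(z*(x - 3*z)) includes (∂/∂z)(z*(x - 3*z)) dz = (x - 6*z) dz, which multiplied by dy ∧ dw gives (-x + 6*z) dy ∧ dz ∧ dw
Collecting like 3-forms: d(omega) = (y + z) dx ∧ dy ∧ dw + (3*x) dx ∧ dz ∧ dw + (-x + y + 6*z) dy ∧ dz ∧ dw.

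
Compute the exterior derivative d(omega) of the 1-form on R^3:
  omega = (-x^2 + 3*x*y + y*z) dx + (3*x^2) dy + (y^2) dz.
d(omega) = (3*x - z) dx ∧ dy + (-y) dx ∧ dz + (2*y) dy ∧ dz

For a 1-form omega = sum_i f_i dx_i, the exterior derivative is
  d(omega) = sum_{i < j} (∂f_j/∂x_i - ∂f_i/∂x_j) dx_i ∧ dx_j.
  coefficient of dx ∧ dy: ∂f_2/∂x - ∂f_1/∂y = ∂(3*x^2)/∂x - ∂(-x^2 + 3*x*y + y*z)/∂y = 3*x - z
  coefficient of dx ∧ dz: ∂f_3/∂x - ∂f_1/∂z = ∂(y^2)/∂x - ∂(-x^2 + 3*x*y + y*z)/∂z = -y
  coefficient of dy ∧ dz: ∂f_3/∂y - ∂f_2/∂z = ∂(y^2)/∂y - ∂(3*x^2)/∂z = 2*y
Assembling: d(omega) = (3*x - z) dx ∧ dy + (-y) dx ∧ dz + (2*y) dy ∧ dz.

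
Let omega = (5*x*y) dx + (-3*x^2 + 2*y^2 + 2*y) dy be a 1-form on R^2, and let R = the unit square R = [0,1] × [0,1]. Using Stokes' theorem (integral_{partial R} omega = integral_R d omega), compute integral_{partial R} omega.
integral_(partial R) omega = -11/2

Stokes: integral_partial_R omega = integral_R d omega with d omega = (∂Q/∂x - ∂P/∂y) dx ∧ dy.
  ∂Q/∂x = -6*x
  ∂P/∂y = 5*x
  integrand = ∂Q/∂x - ∂P/∂y = -11*x.
Integrating over R: integral_0^1 integral_0^1 (-11*x) dx dy = -11/2.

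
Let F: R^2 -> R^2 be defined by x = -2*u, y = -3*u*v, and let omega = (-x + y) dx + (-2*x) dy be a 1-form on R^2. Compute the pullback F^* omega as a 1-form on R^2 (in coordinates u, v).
F^* omega = (2*u*(-3*v - 2)) du + (-12*u^2) dv

Using F^*(f dg) = (f ∘ F) d(g ∘ F), substitute each coordinate x_i by F_i(u, v) in f_i, and replace dx_i by d F_i = (∂F_i/∂u) du + (∂F_i/∂v) dv.
  For the x component: f_1(F) = u*(2 - 3*v); d F_1 = (-2) du + (0) dv
  For the y component: f_2(F) = 4*u; d F_2 = (-3*v) du + (-3*u) dv
Combining and collecting du, dv coefficients:
  coeff of du: 2*u*(-3*v - 2)
  coeff of dv: -12*u^2
F^* omega = (2*u*(-3*v - 2)) du + (-12*u^2) dv.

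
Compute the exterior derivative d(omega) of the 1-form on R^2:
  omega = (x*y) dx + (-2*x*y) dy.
d(omega) = (-x - 2*y) dx ∧ dy

For a 1-form omega = sum_i f_i dx_i, the exterior derivative is
  d(omega) = sum_{i < j} (∂f_j/∂x_i - ∂f_i/∂x_j) dx_i ∧ dx_j.
  coefficient of dx ∧ dy: ∂f_2/∂x - ∂f_1/∂y = ∂(-2*x*y)/∂x - ∂(x*y)/∂y = -x - 2*y
Assembling: d(omega) = (-x - 2*y) dx ∧ dy.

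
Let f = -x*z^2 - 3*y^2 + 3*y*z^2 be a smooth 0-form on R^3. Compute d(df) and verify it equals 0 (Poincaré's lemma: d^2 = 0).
d(df) = 0

Step 1: df = sum_i (∂f/∂x_i) dx_i = (-z^2) dx + (-6*y + 3*z^2) dy + (2*z*(-x + 3*y)) dz.
Step 2: Apply d again. Using the 1-form formula, the coefficient of dx ∧ dy in d(df) is ∂^2 f/∂x ∂y - ∂^2 f/∂y ∂x = (0) - (0) = 0 (equality of mixed partials for smooth f).
Similarly for dx ∧ dz and dy ∧ dz — all coefficients vanish. So d(df) = 0.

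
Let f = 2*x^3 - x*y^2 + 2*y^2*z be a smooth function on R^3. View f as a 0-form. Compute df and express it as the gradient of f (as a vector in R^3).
df = (6*x^2 - y^2) dx + (2*y*(-x + 2*z)) dy + (2*y^2) dz; grad f = (6*x^2 - y^2, 2*y*(-x + 2*z), 2*y^2)

For a 0-form f, d f = (∂f/∂x) dx + (∂f/∂y) dy + (∂f/∂z) dz. The components of the vector representation are exactly the entries of grad f in Cartesian coordinates:
  ∂f/∂x = 6*x^2 - y^2
  ∂f/∂y = 2*y*(-x + 2*z)
  ∂f/∂z = 2*y^2.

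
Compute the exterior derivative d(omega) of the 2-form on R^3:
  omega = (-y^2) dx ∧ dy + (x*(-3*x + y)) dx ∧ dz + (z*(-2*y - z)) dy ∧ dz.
d(omega) = (-x) dx ∧ dy ∧ dz

For a 2-form omega = sum_{i<j} g_{ij} dx_i ∧ dx_j, the exterior derivative is
  d(omega) = sum_{i<j} d(g_{ij}) ∧ dx_i ∧ dx_j = sum_{i<j, k} (∂g_{ij}/∂x_k) dx_k ∧ dx_i ∧ dx_j.
Expand each term, using dx_k ∧ dx_i ∧ dx_j = sgn(permutation) dx_{(a)} ∧ dx_{(b)} ∧ dx_{(c)} with (a < b < c) sorted:
  d(x*(-3*x + y)) includes (∂/∂y)(x*(-3*x + y)) dy = (x) dy, which multiplied by dx ∧ dz gives (-x) dx ∧ dy ∧ dz
Collecting like 3-forms: d(omega) = (-x) dx ∧ dy ∧ dz.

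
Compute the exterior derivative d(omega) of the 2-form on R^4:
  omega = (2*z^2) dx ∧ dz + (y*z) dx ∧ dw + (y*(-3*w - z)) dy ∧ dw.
d(omega) = (-z) dx ∧ dy ∧ dw + (-y) dx ∧ dz ∧ dw + (y) dy ∧ dz ∧ dw

For a 2-form omega = sum_{i<j} g_{ij} dx_i ∧ dx_j, the exterior derivative is
  d(omega) = sum_{i<j} d(g_{ij}) ∧ dx_i ∧ dx_j = sum_{i<j, k} (∂g_{ij}/∂x_k) dx_k ∧ dx_i ∧ dx_j.
Expand each term, using dx_k ∧ dx_i ∧ dx_j = sgn(permutation) dx_{(a)} ∧ dx_{(b)} ∧ dx_{(c)} with (a < b < c) sorted:
  d(y*z) includes (∂/∂y)(y*z) dy = (z) dy, which multiplied by dx ∧ dw gives (-z) dx ∧ dy ∧ dw
  d(y*z) includes (∂/∂z)(y*z) dz = (y) dz, which multiplied by dx ∧ dw gives (-y) dx ∧ dz ∧ dw
  d(y*(-3*w - z)) includes (∂/∂z)(y*(-3*w - z)) dz = (-y) dz, which multiplied by dy ∧ dw gives (y) dy ∧ dz ∧ dw
Collecting like 3-forms: d(omega) = (-z) dx ∧ dy ∧ dw + (-y) dx ∧ dz ∧ dw + (y) dy ∧ dz ∧ dw.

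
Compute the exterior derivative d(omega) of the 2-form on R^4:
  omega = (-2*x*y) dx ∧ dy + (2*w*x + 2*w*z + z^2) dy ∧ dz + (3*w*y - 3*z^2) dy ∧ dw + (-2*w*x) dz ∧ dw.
d(omega) = (2*w) dx ∧ dy ∧ dz + (2*x + 8*z) dy ∧ dz ∧ dw + (-2*w) dx ∧ dz ∧ dw

For a 2-form omega = sum_{i<j} g_{ij} dx_i ∧ dx_j, the exterior derivative is
  d(omega) = sum_{i<j} d(g_{ij}) ∧ dx_i ∧ dx_j = sum_{i<j, k} (∂g_{ij}/∂x_k) dx_k ∧ dx_i ∧ dx_j.
Expand each term, using dx_k ∧ dx_i ∧ dx_j = sgn(permutation) dx_{(a)} ∧ dx_{(b)} ∧ dx_{(c)} with (a < b < c) sorted:
  d(2*w*x + 2*w*z + z^2) includes (∂/∂x)(2*w*x + 2*w*z + z^2) dx = (2*w) dx, which multiplied by dy ∧ dz gives (2*w) dx ∧ dy ∧ dz
  d(2*w*x + 2*w*z + z^2) includes (∂/∂w)(2*w*x + 2*w*z + z^2) dw = (2*x + 2*z) dw, which multiplied by dy ∧ dz gives (2*x + 2*z) dy ∧ dz ∧ dw
  d(3*w*y - 3*z^2) includes (∂/∂z)(3*w*y - 3*z^2) dz = (-6*z) dz, which multiplied by dy ∧ dw gives (6*z) dy ∧ dz ∧ dw
  d(-2*w*x) includes (∂/∂x)(-2*w*x) dx = (-2*w) dx, which multiplied by dz ∧ dw gives (-2*w) dx ∧ dz ∧ dw
Collecting like 3-forms: d(omega) = (2*w) dx ∧ dy ∧ dz + (2*x + 8*z) dy ∧ dz ∧ dw + (-2*w) dx ∧ dz ∧ dw.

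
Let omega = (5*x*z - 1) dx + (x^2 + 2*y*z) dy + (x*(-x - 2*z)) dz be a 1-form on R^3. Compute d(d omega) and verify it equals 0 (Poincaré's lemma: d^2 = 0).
d(d omega) = 0

Step 1: d omega = sum_{i<j} (∂f_j/∂x_i - ∂f_i/∂x_j) dx_i ∧ dx_j:
  coeff of dx ∧ dy: 2*x
  coeff of dx ∧ dz: -7*x - 2*z
  coeff of dy ∧ dz: -2*y
Step 2: Apply d again to each 2-form coefficient. The only possible 3-form in R^3 is dx ∧ dy ∧ dz, with coefficient
  ∂(coeff of dy∧dz)/∂x - ∂(coeff of dx∧dz)/∂y + ∂(coeff of dx∧dy)/∂z
  = ∂/∂x (-2*y) - ∂/∂y (-7*x - 2*z) + ∂/∂z (2*x).
Each of these terms simplifies to sums of mixed partials that cancel in pairs. The result is 0 (by equality of mixed partials for smooth functions — Schwarz / Clairaut).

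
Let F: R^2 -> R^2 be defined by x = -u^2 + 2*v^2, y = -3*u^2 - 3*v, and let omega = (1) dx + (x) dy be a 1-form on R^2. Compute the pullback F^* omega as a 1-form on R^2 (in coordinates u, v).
F^* omega = (2*u*(3*u^2 - 6*v^2 - 1)) du + (3*u^2 - 6*v^2 + 4*v) dv

Using F^*(f dg) = (f ∘ F) d(g ∘ F), substitute each coordinate x_i by F_i(u, v) in f_i, and replace dx_i by d F_i = (∂F_i/∂u) du + (∂F_i/∂v) dv.
  For the x component: f_1(F) = 1; d F_1 = (-2*u) du + (4*v) dv
  For the y component: f_2(F) = -u^2 + 2*v^2; d F_2 = (-6*u) du + (-3) dv
Combining and collecting du, dv coefficients:
  coeff of du: 2*u*(3*u^2 - 6*v^2 - 1)
  coeff of dv: 3*u^2 - 6*v^2 + 4*v
F^* omega = (2*u*(3*u^2 - 6*v^2 - 1)) du + (3*u^2 - 6*v^2 + 4*v) dv.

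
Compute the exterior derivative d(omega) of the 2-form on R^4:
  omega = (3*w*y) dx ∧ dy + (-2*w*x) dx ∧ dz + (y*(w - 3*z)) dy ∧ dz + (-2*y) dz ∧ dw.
d(omega) = (3*y) dx ∧ dy ∧ dw + (-2*x) dx ∧ dz ∧ dw + (y - 2) dy ∧ dz ∧ dw

For a 2-form omega = sum_{i<j} g_{ij} dx_i ∧ dx_j, the exterior derivative is
  d(omega) = sum_{i<j} d(g_{ij}) ∧ dx_i ∧ dx_j = sum_{i<j, k} (∂g_{ij}/∂x_k) dx_k ∧ dx_i ∧ dx_j.
Expand each term, using dx_k ∧ dx_i ∧ dx_j = sgn(permutation) dx_{(a)} ∧ dx_{(b)} ∧ dx_{(c)} with (a < b < c) sorted:
  d(3*w*y) includes (∂/∂w)(3*w*y) dw = (3*y) dw, which multiplied by dx ∧ dy gives (3*y) dx ∧ dy ∧ dw
  d(-2*w*x) includes (∂/∂w)(-2*w*x) dw = (-2*x) dw, which multiplied by dx ∧ dz gives (-2*x) dx ∧ dz ∧ dw
  d(y*(w - 3*z)) includes (∂/∂w)(y*(w - 3*z)) dw = (y) dw, which multiplied by dy ∧ dz gives (y) dy ∧ dz ∧ dw
  d(-2*y) includes (∂/∂y)(-2*y) dy = (-2) dy, which multiplied by dz ∧ dw gives (-2) dy ∧ dz ∧ dw
Collecting like 3-forms: d(omega) = (3*y) dx ∧ dy ∧ dw + (-2*x) dx ∧ dz ∧ dw + (y - 2) dy ∧ dz ∧ dw.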